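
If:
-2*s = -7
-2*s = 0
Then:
No Solution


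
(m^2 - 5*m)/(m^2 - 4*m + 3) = m*(m - 5)/(m^2 - 4*m + 3)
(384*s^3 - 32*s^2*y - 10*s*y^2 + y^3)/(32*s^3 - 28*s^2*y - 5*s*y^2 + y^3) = (-48*s^2 - 2*s*y + y^2)/(-4*s^2 + 3*s*y + y^2)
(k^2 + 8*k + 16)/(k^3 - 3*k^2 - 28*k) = (k + 4)/(k*(k - 7))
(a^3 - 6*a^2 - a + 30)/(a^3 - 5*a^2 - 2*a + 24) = (a - 5)/(a - 4)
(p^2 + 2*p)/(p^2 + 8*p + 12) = p/(p + 6)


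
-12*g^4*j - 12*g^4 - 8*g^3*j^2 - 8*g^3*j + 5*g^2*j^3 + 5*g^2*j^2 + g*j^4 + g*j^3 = (-2*g + j)*(g + j)*(6*g + j)*(g*j + g)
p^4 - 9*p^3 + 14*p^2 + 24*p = p*(p - 6)*(p - 4)*(p + 1)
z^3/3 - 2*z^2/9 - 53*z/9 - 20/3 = (z/3 + 1)*(z - 5)*(z + 4/3)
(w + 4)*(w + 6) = w^2 + 10*w + 24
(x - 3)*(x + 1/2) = x^2 - 5*x/2 - 3/2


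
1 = 1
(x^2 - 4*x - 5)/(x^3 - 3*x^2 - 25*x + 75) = (x + 1)/(x^2 + 2*x - 15)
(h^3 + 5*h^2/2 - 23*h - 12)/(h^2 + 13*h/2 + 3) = h - 4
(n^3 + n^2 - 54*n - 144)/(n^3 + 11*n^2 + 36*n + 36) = (n - 8)/(n + 2)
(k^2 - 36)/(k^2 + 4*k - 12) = (k - 6)/(k - 2)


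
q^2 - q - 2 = (q - 2)*(q + 1)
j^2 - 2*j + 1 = (j - 1)^2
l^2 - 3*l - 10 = (l - 5)*(l + 2)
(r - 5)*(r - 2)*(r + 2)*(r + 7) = r^4 + 2*r^3 - 39*r^2 - 8*r + 140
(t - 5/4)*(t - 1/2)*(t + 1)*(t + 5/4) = t^4 + t^3/2 - 33*t^2/16 - 25*t/32 + 25/32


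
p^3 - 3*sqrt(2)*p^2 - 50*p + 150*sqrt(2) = (p - 5*sqrt(2))*(p - 3*sqrt(2))*(p + 5*sqrt(2))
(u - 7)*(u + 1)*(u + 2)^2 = u^4 - 2*u^3 - 27*u^2 - 52*u - 28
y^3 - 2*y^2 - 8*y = y*(y - 4)*(y + 2)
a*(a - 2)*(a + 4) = a^3 + 2*a^2 - 8*a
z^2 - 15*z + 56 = (z - 8)*(z - 7)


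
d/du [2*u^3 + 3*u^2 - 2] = 6*u*(u + 1)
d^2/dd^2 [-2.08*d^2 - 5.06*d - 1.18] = -4.16000000000000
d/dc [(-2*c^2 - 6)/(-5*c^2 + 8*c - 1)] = 8*(-2*c^2 - 7*c + 6)/(25*c^4 - 80*c^3 + 74*c^2 - 16*c + 1)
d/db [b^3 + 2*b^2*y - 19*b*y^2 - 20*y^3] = 3*b^2 + 4*b*y - 19*y^2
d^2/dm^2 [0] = 0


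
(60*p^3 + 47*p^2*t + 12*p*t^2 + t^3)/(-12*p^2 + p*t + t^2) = (-15*p^2 - 8*p*t - t^2)/(3*p - t)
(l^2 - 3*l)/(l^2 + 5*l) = (l - 3)/(l + 5)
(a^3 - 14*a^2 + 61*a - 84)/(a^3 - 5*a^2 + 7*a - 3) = (a^2 - 11*a + 28)/(a^2 - 2*a + 1)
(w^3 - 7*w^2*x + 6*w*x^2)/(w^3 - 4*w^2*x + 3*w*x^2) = (-w + 6*x)/(-w + 3*x)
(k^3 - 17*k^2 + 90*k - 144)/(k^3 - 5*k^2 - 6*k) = (k^2 - 11*k + 24)/(k*(k + 1))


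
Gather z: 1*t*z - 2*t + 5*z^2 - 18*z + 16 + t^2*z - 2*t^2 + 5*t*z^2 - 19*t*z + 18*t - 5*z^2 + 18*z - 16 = -2*t^2 + 5*t*z^2 + 16*t + z*(t^2 - 18*t)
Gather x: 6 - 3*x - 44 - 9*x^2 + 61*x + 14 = -9*x^2 + 58*x - 24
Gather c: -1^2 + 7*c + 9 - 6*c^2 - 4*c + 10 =-6*c^2 + 3*c + 18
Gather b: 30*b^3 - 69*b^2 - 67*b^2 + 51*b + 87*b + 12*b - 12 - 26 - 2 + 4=30*b^3 - 136*b^2 + 150*b - 36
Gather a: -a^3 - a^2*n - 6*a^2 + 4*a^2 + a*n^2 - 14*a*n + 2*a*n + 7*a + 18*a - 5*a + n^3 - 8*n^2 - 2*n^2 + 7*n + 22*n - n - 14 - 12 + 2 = -a^3 + a^2*(-n - 2) + a*(n^2 - 12*n + 20) + n^3 - 10*n^2 + 28*n - 24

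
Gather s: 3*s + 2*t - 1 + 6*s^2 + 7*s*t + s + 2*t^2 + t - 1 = 6*s^2 + s*(7*t + 4) + 2*t^2 + 3*t - 2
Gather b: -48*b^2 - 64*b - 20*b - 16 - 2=-48*b^2 - 84*b - 18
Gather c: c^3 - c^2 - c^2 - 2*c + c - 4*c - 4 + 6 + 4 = c^3 - 2*c^2 - 5*c + 6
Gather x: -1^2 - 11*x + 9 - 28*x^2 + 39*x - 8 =-28*x^2 + 28*x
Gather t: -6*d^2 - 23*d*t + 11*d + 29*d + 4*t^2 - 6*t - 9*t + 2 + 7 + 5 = -6*d^2 + 40*d + 4*t^2 + t*(-23*d - 15) + 14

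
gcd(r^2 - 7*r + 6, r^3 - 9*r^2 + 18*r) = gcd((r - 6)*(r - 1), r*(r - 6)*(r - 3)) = r - 6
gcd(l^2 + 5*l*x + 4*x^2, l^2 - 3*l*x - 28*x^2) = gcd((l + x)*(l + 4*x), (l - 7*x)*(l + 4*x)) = l + 4*x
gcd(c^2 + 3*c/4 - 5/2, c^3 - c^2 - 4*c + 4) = c + 2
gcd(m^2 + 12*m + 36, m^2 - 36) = m + 6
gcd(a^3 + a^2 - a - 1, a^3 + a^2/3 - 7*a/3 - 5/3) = a^2 + 2*a + 1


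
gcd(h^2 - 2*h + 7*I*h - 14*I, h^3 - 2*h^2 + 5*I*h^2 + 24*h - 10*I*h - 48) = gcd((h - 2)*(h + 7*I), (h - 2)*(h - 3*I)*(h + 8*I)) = h - 2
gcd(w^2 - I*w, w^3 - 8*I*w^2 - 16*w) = w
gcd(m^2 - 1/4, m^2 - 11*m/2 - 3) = m + 1/2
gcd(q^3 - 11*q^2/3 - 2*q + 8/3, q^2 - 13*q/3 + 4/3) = q - 4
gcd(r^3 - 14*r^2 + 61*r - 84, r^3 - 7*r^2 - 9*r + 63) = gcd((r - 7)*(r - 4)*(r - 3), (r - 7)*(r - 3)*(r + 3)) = r^2 - 10*r + 21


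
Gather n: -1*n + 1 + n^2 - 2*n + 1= n^2 - 3*n + 2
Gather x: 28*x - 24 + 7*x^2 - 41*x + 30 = 7*x^2 - 13*x + 6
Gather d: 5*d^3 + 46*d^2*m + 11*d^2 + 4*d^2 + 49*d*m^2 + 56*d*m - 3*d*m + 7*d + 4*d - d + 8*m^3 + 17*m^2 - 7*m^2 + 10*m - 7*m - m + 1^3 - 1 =5*d^3 + d^2*(46*m + 15) + d*(49*m^2 + 53*m + 10) + 8*m^3 + 10*m^2 + 2*m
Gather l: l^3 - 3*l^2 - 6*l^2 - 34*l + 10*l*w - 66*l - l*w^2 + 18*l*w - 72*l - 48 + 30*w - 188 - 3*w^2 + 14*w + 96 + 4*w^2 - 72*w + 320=l^3 - 9*l^2 + l*(-w^2 + 28*w - 172) + w^2 - 28*w + 180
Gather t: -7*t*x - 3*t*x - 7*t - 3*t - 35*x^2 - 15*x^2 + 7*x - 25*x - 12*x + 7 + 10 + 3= t*(-10*x - 10) - 50*x^2 - 30*x + 20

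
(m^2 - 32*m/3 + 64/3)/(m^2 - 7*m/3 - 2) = (-3*m^2 + 32*m - 64)/(-3*m^2 + 7*m + 6)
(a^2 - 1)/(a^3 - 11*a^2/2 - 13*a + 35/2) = 2*(a + 1)/(2*a^2 - 9*a - 35)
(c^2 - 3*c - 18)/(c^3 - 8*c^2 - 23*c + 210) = (c + 3)/(c^2 - 2*c - 35)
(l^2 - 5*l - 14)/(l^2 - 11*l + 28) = (l + 2)/(l - 4)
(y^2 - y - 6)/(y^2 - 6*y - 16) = (y - 3)/(y - 8)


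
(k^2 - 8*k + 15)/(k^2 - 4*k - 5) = (k - 3)/(k + 1)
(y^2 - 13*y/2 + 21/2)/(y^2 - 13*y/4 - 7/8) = 4*(y - 3)/(4*y + 1)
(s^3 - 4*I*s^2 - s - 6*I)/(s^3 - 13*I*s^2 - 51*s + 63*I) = (s^2 - I*s + 2)/(s^2 - 10*I*s - 21)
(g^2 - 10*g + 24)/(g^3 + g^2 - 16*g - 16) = (g - 6)/(g^2 + 5*g + 4)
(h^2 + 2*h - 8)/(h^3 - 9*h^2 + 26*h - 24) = (h + 4)/(h^2 - 7*h + 12)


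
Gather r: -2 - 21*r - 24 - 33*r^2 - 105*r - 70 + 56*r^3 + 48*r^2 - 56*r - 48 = 56*r^3 + 15*r^2 - 182*r - 144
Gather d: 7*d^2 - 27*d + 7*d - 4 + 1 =7*d^2 - 20*d - 3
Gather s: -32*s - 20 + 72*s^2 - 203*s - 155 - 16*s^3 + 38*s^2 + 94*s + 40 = -16*s^3 + 110*s^2 - 141*s - 135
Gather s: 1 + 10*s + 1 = 10*s + 2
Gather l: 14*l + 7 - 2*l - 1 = 12*l + 6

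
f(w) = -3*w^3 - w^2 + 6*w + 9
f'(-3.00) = -69.00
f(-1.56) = 8.60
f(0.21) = 10.19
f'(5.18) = -245.85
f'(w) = -9*w^2 - 2*w + 6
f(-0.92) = 4.97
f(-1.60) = 9.13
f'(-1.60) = -13.84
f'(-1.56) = -12.78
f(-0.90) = 4.98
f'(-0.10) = 6.11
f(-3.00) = 63.00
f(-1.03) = 5.04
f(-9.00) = 2061.00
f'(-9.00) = -705.00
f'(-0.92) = 0.22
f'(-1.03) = -1.49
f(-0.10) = 8.39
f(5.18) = -403.73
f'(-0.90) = 0.51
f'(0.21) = 5.18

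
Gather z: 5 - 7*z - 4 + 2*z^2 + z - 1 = 2*z^2 - 6*z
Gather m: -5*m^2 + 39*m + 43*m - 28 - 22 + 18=-5*m^2 + 82*m - 32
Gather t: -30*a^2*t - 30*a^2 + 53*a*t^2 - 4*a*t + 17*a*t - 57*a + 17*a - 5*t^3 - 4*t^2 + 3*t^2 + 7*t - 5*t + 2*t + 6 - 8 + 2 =-30*a^2 - 40*a - 5*t^3 + t^2*(53*a - 1) + t*(-30*a^2 + 13*a + 4)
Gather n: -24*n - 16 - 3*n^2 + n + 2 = -3*n^2 - 23*n - 14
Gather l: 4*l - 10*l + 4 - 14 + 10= -6*l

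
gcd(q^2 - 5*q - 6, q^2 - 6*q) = q - 6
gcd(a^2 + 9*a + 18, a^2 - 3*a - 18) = a + 3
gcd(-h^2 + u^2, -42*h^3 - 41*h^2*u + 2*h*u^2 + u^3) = h + u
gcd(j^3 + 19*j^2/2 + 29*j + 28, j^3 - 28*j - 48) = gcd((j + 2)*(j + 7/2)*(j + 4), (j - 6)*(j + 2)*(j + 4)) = j^2 + 6*j + 8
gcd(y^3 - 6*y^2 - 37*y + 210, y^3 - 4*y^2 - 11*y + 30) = y - 5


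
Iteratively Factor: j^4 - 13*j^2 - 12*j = (j - 4)*(j^3 + 4*j^2 + 3*j) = (j - 4)*(j + 3)*(j^2 + j) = (j - 4)*(j + 1)*(j + 3)*(j)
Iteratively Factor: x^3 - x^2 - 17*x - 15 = (x + 3)*(x^2 - 4*x - 5) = (x - 5)*(x + 3)*(x + 1)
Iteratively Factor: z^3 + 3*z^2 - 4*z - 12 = (z + 2)*(z^2 + z - 6) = (z + 2)*(z + 3)*(z - 2)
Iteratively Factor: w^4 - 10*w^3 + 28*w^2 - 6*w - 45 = (w + 1)*(w^3 - 11*w^2 + 39*w - 45) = (w - 5)*(w + 1)*(w^2 - 6*w + 9) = (w - 5)*(w - 3)*(w + 1)*(w - 3)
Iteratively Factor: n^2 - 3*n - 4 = (n - 4)*(n + 1)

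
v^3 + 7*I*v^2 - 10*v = v*(v + 2*I)*(v + 5*I)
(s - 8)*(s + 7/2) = s^2 - 9*s/2 - 28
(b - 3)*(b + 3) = b^2 - 9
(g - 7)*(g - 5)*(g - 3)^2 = g^4 - 18*g^3 + 116*g^2 - 318*g + 315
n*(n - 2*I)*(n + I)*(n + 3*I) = n^4 + 2*I*n^3 + 5*n^2 + 6*I*n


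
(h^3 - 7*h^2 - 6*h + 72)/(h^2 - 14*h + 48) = (h^2 - h - 12)/(h - 8)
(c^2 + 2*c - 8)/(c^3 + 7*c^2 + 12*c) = (c - 2)/(c*(c + 3))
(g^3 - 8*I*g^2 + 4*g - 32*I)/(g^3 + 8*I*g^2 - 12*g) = (g^2 - 10*I*g - 16)/(g*(g + 6*I))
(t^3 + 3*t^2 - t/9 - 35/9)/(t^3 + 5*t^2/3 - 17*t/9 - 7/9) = (3*t + 5)/(3*t + 1)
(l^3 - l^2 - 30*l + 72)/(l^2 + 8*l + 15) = (l^3 - l^2 - 30*l + 72)/(l^2 + 8*l + 15)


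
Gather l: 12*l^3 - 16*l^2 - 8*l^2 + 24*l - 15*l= 12*l^3 - 24*l^2 + 9*l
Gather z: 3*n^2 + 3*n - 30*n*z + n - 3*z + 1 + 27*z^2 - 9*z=3*n^2 + 4*n + 27*z^2 + z*(-30*n - 12) + 1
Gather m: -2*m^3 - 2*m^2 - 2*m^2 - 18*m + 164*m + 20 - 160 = -2*m^3 - 4*m^2 + 146*m - 140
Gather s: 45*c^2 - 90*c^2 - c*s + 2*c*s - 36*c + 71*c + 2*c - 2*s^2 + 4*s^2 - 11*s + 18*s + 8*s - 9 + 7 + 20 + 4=-45*c^2 + 37*c + 2*s^2 + s*(c + 15) + 22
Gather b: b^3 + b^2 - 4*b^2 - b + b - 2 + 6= b^3 - 3*b^2 + 4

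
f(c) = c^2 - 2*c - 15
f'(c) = 2*c - 2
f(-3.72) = 6.28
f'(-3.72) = -9.44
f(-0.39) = -14.07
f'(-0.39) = -2.78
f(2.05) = -14.90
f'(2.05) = 2.10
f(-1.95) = -7.30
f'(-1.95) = -5.90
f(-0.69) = -13.14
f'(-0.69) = -3.38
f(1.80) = -15.36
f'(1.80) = 1.60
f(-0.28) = -14.36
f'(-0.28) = -2.56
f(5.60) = 5.16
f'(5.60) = 9.20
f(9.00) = 48.00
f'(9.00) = 16.00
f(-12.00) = 153.00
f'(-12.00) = -26.00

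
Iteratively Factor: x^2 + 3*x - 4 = (x - 1)*(x + 4)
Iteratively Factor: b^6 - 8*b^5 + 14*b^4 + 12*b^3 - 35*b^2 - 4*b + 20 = (b + 1)*(b^5 - 9*b^4 + 23*b^3 - 11*b^2 - 24*b + 20) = (b - 2)*(b + 1)*(b^4 - 7*b^3 + 9*b^2 + 7*b - 10) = (b - 2)^2*(b + 1)*(b^3 - 5*b^2 - b + 5) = (b - 2)^2*(b + 1)^2*(b^2 - 6*b + 5) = (b - 2)^2*(b - 1)*(b + 1)^2*(b - 5)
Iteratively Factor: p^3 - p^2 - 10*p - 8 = (p + 2)*(p^2 - 3*p - 4) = (p - 4)*(p + 2)*(p + 1)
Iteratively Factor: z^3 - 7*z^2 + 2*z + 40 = (z - 4)*(z^2 - 3*z - 10) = (z - 4)*(z + 2)*(z - 5)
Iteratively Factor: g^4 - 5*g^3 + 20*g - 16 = (g - 2)*(g^3 - 3*g^2 - 6*g + 8) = (g - 2)*(g + 2)*(g^2 - 5*g + 4) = (g - 4)*(g - 2)*(g + 2)*(g - 1)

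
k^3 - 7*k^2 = k^2*(k - 7)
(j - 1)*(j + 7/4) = j^2 + 3*j/4 - 7/4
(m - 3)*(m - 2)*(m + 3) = m^3 - 2*m^2 - 9*m + 18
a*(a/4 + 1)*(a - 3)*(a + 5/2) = a^4/4 + 7*a^3/8 - 19*a^2/8 - 15*a/2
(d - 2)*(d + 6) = d^2 + 4*d - 12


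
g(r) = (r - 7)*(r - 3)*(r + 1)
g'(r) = (r - 7)*(r - 3) + (r - 7)*(r + 1) + (r - 3)*(r + 1)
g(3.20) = -3.19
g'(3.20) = -15.88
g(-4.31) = -273.66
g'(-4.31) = 144.31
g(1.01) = 23.96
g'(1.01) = -4.12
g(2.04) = 14.48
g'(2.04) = -13.24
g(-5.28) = -435.18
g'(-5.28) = 189.68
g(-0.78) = 6.47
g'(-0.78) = 26.87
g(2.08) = 13.94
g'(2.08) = -13.46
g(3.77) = -11.86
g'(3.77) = -14.22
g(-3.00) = -120.00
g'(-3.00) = 92.00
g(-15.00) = -5544.00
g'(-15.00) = 956.00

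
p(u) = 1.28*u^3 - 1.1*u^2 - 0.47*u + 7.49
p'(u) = 3.84*u^2 - 2.2*u - 0.47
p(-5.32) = -213.87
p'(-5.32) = 119.92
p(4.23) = 82.70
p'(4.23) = 58.93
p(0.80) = 7.07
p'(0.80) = 0.23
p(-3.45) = -56.54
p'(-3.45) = 52.83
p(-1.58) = 0.44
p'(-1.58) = 12.59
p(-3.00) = -35.56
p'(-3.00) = 40.69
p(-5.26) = -206.75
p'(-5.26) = 117.35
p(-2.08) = -7.81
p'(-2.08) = 20.72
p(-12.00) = -2357.11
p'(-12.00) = 578.89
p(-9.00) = -1010.50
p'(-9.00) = 330.37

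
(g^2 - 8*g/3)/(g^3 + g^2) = (g - 8/3)/(g*(g + 1))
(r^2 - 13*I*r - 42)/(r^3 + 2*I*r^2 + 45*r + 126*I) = (r - 6*I)/(r^2 + 9*I*r - 18)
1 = 1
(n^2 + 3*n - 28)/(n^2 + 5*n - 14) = (n - 4)/(n - 2)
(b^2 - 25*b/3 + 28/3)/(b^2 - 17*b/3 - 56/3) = (-3*b^2 + 25*b - 28)/(-3*b^2 + 17*b + 56)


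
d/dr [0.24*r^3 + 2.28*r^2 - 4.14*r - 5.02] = 0.72*r^2 + 4.56*r - 4.14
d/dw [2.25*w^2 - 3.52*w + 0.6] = 4.5*w - 3.52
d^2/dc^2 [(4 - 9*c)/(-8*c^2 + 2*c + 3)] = 4*((25 - 108*c)*(-8*c^2 + 2*c + 3) - 2*(8*c - 1)^2*(9*c - 4))/(-8*c^2 + 2*c + 3)^3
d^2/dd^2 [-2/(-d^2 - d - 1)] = 4*(-d^2 - d + (2*d + 1)^2 - 1)/(d^2 + d + 1)^3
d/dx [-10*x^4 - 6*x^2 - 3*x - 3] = -40*x^3 - 12*x - 3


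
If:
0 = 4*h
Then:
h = 0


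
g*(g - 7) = g^2 - 7*g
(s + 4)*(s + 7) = s^2 + 11*s + 28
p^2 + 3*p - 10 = (p - 2)*(p + 5)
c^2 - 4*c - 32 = (c - 8)*(c + 4)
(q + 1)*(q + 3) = q^2 + 4*q + 3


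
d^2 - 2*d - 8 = (d - 4)*(d + 2)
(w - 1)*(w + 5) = w^2 + 4*w - 5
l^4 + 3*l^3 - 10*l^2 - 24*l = l*(l - 3)*(l + 2)*(l + 4)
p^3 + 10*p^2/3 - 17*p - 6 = (p - 3)*(p + 1/3)*(p + 6)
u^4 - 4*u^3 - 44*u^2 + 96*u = u*(u - 8)*(u - 2)*(u + 6)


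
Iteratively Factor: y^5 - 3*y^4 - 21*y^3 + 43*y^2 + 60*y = (y + 4)*(y^4 - 7*y^3 + 7*y^2 + 15*y) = (y - 5)*(y + 4)*(y^3 - 2*y^2 - 3*y) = (y - 5)*(y - 3)*(y + 4)*(y^2 + y) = (y - 5)*(y - 3)*(y + 1)*(y + 4)*(y)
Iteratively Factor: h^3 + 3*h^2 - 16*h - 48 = (h + 3)*(h^2 - 16) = (h - 4)*(h + 3)*(h + 4)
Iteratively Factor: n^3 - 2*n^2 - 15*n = (n - 5)*(n^2 + 3*n) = (n - 5)*(n + 3)*(n)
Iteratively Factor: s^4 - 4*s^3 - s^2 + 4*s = (s - 4)*(s^3 - s) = (s - 4)*(s + 1)*(s^2 - s) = s*(s - 4)*(s + 1)*(s - 1)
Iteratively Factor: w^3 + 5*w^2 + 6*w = (w + 3)*(w^2 + 2*w) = (w + 2)*(w + 3)*(w)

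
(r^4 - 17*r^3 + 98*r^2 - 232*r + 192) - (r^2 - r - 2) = r^4 - 17*r^3 + 97*r^2 - 231*r + 194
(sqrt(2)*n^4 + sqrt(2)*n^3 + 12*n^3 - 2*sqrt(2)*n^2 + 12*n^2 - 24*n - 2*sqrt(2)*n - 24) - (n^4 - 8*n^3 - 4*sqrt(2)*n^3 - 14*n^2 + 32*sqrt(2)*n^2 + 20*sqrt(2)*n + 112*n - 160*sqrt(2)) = -n^4 + sqrt(2)*n^4 + 5*sqrt(2)*n^3 + 20*n^3 - 34*sqrt(2)*n^2 + 26*n^2 - 136*n - 22*sqrt(2)*n - 24 + 160*sqrt(2)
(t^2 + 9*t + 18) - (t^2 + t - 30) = 8*t + 48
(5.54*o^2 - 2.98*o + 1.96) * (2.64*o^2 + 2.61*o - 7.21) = 14.6256*o^4 + 6.5922*o^3 - 42.5468*o^2 + 26.6014*o - 14.1316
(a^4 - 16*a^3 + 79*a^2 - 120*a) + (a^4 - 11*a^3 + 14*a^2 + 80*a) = 2*a^4 - 27*a^3 + 93*a^2 - 40*a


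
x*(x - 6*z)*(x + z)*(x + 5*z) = x^4 - 31*x^2*z^2 - 30*x*z^3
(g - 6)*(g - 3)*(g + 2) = g^3 - 7*g^2 + 36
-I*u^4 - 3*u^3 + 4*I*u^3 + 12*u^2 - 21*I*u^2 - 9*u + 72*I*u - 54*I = (u - 3)*(u - 6*I)*(u + 3*I)*(-I*u + I)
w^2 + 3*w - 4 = (w - 1)*(w + 4)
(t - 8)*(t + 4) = t^2 - 4*t - 32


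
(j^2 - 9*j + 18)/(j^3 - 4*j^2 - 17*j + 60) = (j - 6)/(j^2 - j - 20)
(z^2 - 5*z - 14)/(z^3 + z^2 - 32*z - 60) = (z - 7)/(z^2 - z - 30)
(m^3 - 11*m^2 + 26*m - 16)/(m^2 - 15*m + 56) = (m^2 - 3*m + 2)/(m - 7)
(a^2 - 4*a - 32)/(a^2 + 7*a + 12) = (a - 8)/(a + 3)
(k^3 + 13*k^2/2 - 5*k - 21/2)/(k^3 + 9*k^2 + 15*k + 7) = (k - 3/2)/(k + 1)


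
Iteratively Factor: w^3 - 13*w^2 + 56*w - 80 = (w - 4)*(w^2 - 9*w + 20) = (w - 4)^2*(w - 5)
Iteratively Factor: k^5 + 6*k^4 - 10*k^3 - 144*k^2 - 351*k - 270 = (k + 3)*(k^4 + 3*k^3 - 19*k^2 - 87*k - 90) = (k + 3)^2*(k^3 - 19*k - 30) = (k + 3)^3*(k^2 - 3*k - 10) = (k - 5)*(k + 3)^3*(k + 2)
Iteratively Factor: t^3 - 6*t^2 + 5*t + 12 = (t - 4)*(t^2 - 2*t - 3) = (t - 4)*(t + 1)*(t - 3)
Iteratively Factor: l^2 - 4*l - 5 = (l - 5)*(l + 1)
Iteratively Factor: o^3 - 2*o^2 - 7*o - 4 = (o - 4)*(o^2 + 2*o + 1) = (o - 4)*(o + 1)*(o + 1)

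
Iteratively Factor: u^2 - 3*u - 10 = (u - 5)*(u + 2)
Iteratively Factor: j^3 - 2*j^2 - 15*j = (j)*(j^2 - 2*j - 15) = j*(j - 5)*(j + 3)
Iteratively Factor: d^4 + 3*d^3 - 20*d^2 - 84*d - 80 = (d - 5)*(d^3 + 8*d^2 + 20*d + 16) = (d - 5)*(d + 2)*(d^2 + 6*d + 8) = (d - 5)*(d + 2)^2*(d + 4)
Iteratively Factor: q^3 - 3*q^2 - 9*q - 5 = (q + 1)*(q^2 - 4*q - 5) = (q + 1)^2*(q - 5)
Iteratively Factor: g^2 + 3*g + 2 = (g + 1)*(g + 2)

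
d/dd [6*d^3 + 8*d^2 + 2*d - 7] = 18*d^2 + 16*d + 2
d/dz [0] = 0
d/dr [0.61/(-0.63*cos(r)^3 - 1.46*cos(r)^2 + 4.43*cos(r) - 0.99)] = (-1.1529*cos(r)^2 - 1.7812*cos(r) + 2.7023)*sin(r)/(0.63*cos(r)^3 + 1.46*cos(r)^2 - 4.43*cos(r) + 0.99)^2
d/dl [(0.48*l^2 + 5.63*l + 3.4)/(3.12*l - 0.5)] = (1.4976*l^2 - 0.48*l - 13.423)/(9.7344*l^2 - 3.12*l + 0.25)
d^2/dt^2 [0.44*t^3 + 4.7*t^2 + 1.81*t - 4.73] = 2.64*t + 9.4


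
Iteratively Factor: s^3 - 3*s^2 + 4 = (s - 2)*(s^2 - s - 2) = (s - 2)*(s + 1)*(s - 2)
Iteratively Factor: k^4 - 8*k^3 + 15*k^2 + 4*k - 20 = (k - 2)*(k^3 - 6*k^2 + 3*k + 10) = (k - 2)*(k + 1)*(k^2 - 7*k + 10) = (k - 2)^2*(k + 1)*(k - 5)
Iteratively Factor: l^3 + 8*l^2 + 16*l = (l + 4)*(l^2 + 4*l) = l*(l + 4)*(l + 4)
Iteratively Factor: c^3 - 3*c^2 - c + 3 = (c + 1)*(c^2 - 4*c + 3) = (c - 3)*(c + 1)*(c - 1)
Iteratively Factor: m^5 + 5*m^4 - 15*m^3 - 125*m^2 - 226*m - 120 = (m + 3)*(m^4 + 2*m^3 - 21*m^2 - 62*m - 40) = (m + 2)*(m + 3)*(m^3 - 21*m - 20) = (m + 2)*(m + 3)*(m + 4)*(m^2 - 4*m - 5) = (m - 5)*(m + 2)*(m + 3)*(m + 4)*(m + 1)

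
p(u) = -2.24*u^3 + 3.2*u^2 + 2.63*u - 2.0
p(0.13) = -1.61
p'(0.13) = 3.35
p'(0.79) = 3.49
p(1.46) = 1.69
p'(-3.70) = -113.05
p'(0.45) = 4.15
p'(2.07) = -12.92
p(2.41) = -8.43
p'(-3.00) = -77.05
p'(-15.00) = -1605.37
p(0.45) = -0.37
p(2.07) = -2.71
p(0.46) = -0.33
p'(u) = -6.72*u^2 + 6.4*u + 2.63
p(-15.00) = 8238.55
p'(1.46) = -2.35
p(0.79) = 0.97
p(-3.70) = 145.54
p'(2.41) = -20.98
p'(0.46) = 4.15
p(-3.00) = 79.39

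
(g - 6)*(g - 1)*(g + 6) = g^3 - g^2 - 36*g + 36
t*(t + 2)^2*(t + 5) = t^4 + 9*t^3 + 24*t^2 + 20*t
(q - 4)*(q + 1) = q^2 - 3*q - 4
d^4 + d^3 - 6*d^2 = d^2*(d - 2)*(d + 3)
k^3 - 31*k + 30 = (k - 5)*(k - 1)*(k + 6)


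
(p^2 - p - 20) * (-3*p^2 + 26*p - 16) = -3*p^4 + 29*p^3 + 18*p^2 - 504*p + 320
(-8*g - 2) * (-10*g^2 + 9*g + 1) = 80*g^3 - 52*g^2 - 26*g - 2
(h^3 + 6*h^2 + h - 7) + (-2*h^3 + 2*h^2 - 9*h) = -h^3 + 8*h^2 - 8*h - 7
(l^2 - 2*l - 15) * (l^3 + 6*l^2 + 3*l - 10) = l^5 + 4*l^4 - 24*l^3 - 106*l^2 - 25*l + 150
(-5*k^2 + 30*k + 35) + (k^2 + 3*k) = -4*k^2 + 33*k + 35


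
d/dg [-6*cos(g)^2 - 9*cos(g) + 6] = 3*(4*cos(g) + 3)*sin(g)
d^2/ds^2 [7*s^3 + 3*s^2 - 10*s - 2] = 42*s + 6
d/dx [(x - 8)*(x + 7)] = 2*x - 1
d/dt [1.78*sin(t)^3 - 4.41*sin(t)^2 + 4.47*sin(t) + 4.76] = (5.34*sin(t)^2 - 8.82*sin(t) + 4.47)*cos(t)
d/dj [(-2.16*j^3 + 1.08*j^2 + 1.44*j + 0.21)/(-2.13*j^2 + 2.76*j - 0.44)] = (4.6008*j^4 - 11.9232*j^3 + 8.8992*j^2 - 0.0558000000000001*j - 1.2132)/(4.5369*j^4 - 11.7576*j^3 + 9.492*j^2 - 2.4288*j + 0.1936)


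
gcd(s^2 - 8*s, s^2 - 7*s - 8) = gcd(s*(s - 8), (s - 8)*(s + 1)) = s - 8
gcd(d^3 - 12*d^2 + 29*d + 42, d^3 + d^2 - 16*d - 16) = d + 1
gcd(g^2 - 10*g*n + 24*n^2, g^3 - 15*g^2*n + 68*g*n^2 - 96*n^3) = g - 4*n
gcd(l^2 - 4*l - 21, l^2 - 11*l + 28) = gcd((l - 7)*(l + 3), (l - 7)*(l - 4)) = l - 7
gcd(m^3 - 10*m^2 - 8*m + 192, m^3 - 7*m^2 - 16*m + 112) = m + 4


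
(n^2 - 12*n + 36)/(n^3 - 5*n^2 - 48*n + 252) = 1/(n + 7)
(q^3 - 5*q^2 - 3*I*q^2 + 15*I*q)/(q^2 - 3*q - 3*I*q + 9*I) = q*(q - 5)/(q - 3)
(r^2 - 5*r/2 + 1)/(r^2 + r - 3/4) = 2*(r - 2)/(2*r + 3)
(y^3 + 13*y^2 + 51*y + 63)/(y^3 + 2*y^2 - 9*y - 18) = (y^2 + 10*y + 21)/(y^2 - y - 6)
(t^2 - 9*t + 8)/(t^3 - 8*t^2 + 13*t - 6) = (t - 8)/(t^2 - 7*t + 6)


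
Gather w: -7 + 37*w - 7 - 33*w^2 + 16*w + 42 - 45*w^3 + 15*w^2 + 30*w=-45*w^3 - 18*w^2 + 83*w + 28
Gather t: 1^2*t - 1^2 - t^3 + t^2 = -t^3 + t^2 + t - 1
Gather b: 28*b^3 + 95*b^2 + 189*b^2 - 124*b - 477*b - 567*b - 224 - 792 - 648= 28*b^3 + 284*b^2 - 1168*b - 1664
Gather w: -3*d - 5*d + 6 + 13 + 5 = 24 - 8*d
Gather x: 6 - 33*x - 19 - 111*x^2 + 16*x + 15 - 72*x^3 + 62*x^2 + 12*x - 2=-72*x^3 - 49*x^2 - 5*x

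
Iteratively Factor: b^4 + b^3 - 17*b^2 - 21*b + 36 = (b + 3)*(b^3 - 2*b^2 - 11*b + 12) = (b + 3)^2*(b^2 - 5*b + 4) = (b - 1)*(b + 3)^2*(b - 4)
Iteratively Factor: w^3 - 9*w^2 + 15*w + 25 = (w + 1)*(w^2 - 10*w + 25) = (w - 5)*(w + 1)*(w - 5)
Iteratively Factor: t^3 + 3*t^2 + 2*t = (t + 2)*(t^2 + t) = (t + 1)*(t + 2)*(t)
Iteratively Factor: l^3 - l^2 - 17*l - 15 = (l + 1)*(l^2 - 2*l - 15) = (l + 1)*(l + 3)*(l - 5)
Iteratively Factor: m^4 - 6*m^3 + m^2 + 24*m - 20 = (m - 5)*(m^3 - m^2 - 4*m + 4) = (m - 5)*(m - 1)*(m^2 - 4) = (m - 5)*(m - 2)*(m - 1)*(m + 2)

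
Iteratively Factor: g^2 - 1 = (g - 1)*(g + 1)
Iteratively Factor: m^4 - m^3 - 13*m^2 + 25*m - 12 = (m + 4)*(m^3 - 5*m^2 + 7*m - 3) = (m - 1)*(m + 4)*(m^2 - 4*m + 3) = (m - 3)*(m - 1)*(m + 4)*(m - 1)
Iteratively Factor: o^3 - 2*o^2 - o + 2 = (o + 1)*(o^2 - 3*o + 2) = (o - 1)*(o + 1)*(o - 2)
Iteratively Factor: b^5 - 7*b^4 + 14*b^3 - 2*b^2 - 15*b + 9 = (b - 3)*(b^4 - 4*b^3 + 2*b^2 + 4*b - 3) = (b - 3)^2*(b^3 - b^2 - b + 1) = (b - 3)^2*(b + 1)*(b^2 - 2*b + 1) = (b - 3)^2*(b - 1)*(b + 1)*(b - 1)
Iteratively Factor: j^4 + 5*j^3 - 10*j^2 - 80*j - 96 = (j + 2)*(j^3 + 3*j^2 - 16*j - 48) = (j - 4)*(j + 2)*(j^2 + 7*j + 12) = (j - 4)*(j + 2)*(j + 4)*(j + 3)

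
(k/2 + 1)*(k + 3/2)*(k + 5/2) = k^3/2 + 3*k^2 + 47*k/8 + 15/4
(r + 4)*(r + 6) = r^2 + 10*r + 24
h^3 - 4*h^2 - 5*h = h*(h - 5)*(h + 1)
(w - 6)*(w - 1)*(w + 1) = w^3 - 6*w^2 - w + 6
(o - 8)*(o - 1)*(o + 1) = o^3 - 8*o^2 - o + 8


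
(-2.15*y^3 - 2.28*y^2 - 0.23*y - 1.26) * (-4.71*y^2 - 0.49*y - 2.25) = 10.1265*y^5 + 11.7923*y^4 + 7.038*y^3 + 11.1773*y^2 + 1.1349*y + 2.835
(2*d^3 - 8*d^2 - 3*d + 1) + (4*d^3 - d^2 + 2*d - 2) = 6*d^3 - 9*d^2 - d - 1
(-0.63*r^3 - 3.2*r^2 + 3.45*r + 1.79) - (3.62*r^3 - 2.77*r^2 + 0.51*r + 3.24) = -4.25*r^3 - 0.43*r^2 + 2.94*r - 1.45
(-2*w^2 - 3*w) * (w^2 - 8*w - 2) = -2*w^4 + 13*w^3 + 28*w^2 + 6*w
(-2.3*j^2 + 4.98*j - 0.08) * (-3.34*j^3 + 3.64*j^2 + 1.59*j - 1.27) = 7.682*j^5 - 25.0052*j^4 + 14.7374*j^3 + 10.548*j^2 - 6.4518*j + 0.1016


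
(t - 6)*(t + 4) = t^2 - 2*t - 24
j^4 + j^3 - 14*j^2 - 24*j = j*(j - 4)*(j + 2)*(j + 3)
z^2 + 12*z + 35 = (z + 5)*(z + 7)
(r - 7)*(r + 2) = r^2 - 5*r - 14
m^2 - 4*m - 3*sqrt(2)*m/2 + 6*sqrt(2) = (m - 4)*(m - 3*sqrt(2)/2)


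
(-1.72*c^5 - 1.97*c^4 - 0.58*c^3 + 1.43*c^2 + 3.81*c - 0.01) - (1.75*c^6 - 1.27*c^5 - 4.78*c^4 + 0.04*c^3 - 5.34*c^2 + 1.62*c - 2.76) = -1.75*c^6 - 0.45*c^5 + 2.81*c^4 - 0.62*c^3 + 6.77*c^2 + 2.19*c + 2.75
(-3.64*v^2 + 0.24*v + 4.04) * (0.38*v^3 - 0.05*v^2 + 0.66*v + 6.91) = -1.3832*v^5 + 0.2732*v^4 - 0.8792*v^3 - 25.196*v^2 + 4.3248*v + 27.9164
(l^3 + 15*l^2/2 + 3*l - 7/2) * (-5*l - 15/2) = -5*l^4 - 45*l^3 - 285*l^2/4 - 5*l + 105/4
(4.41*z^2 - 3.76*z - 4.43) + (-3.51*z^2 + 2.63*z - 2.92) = 0.9*z^2 - 1.13*z - 7.35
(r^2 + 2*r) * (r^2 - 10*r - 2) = r^4 - 8*r^3 - 22*r^2 - 4*r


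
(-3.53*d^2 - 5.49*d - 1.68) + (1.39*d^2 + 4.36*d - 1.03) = -2.14*d^2 - 1.13*d - 2.71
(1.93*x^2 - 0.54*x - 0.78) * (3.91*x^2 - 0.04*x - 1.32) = 7.5463*x^4 - 2.1886*x^3 - 5.5758*x^2 + 0.744*x + 1.0296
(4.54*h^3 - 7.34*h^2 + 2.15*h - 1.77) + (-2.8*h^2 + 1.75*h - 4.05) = 4.54*h^3 - 10.14*h^2 + 3.9*h - 5.82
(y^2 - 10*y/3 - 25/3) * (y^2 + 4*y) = y^4 + 2*y^3/3 - 65*y^2/3 - 100*y/3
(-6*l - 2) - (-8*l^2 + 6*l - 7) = 8*l^2 - 12*l + 5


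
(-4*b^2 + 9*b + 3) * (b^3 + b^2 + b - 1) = -4*b^5 + 5*b^4 + 8*b^3 + 16*b^2 - 6*b - 3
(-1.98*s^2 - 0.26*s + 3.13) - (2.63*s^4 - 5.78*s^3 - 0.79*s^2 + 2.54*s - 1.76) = -2.63*s^4 + 5.78*s^3 - 1.19*s^2 - 2.8*s + 4.89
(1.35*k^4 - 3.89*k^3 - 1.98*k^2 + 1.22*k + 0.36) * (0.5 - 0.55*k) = -0.7425*k^5 + 2.8145*k^4 - 0.856*k^3 - 1.661*k^2 + 0.412*k + 0.18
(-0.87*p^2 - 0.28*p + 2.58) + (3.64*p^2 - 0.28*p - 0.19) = 2.77*p^2 - 0.56*p + 2.39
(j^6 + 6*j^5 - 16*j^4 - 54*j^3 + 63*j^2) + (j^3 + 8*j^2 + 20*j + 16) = j^6 + 6*j^5 - 16*j^4 - 53*j^3 + 71*j^2 + 20*j + 16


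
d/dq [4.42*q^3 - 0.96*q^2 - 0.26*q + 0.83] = 13.26*q^2 - 1.92*q - 0.26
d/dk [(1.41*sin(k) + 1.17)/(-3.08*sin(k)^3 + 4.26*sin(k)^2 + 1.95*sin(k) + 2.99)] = (8.6856*sin(k)^3 + 4.8042*sin(k)^2 - 9.9684*sin(k) + 1.9344)*cos(k)/(9.4864*sin(k)^6 - 26.2416*sin(k)^5 + 6.1356*sin(k)^4 - 1.8044*sin(k)^3 + 29.2773*sin(k)^2 + 11.661*sin(k) + 8.9401)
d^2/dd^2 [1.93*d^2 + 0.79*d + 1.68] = 3.86000000000000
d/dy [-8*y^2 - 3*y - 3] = -16*y - 3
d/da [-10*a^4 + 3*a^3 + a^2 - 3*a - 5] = -40*a^3 + 9*a^2 + 2*a - 3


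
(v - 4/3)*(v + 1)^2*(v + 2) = v^4 + 8*v^3/3 - v^2/3 - 14*v/3 - 8/3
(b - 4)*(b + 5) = b^2 + b - 20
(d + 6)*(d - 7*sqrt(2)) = d^2 - 7*sqrt(2)*d + 6*d - 42*sqrt(2)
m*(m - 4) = m^2 - 4*m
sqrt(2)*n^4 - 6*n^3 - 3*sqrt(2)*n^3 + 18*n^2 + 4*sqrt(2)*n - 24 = (n - 2)^2*(n - 3*sqrt(2))*(sqrt(2)*n + sqrt(2))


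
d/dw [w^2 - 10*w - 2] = 2*w - 10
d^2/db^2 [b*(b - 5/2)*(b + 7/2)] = 6*b + 2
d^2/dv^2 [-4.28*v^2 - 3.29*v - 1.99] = -8.56000000000000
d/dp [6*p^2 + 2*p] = 12*p + 2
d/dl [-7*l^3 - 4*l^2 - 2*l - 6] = -21*l^2 - 8*l - 2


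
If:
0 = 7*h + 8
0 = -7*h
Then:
No Solution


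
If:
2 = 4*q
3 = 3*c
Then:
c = 1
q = 1/2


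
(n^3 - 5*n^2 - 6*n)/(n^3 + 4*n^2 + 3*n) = (n - 6)/(n + 3)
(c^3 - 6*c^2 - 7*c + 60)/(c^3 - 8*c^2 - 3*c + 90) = (c - 4)/(c - 6)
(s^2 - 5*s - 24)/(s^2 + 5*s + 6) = (s - 8)/(s + 2)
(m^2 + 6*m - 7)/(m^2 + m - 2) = (m + 7)/(m + 2)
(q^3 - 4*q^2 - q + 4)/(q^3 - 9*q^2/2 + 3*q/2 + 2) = 2*(q + 1)/(2*q + 1)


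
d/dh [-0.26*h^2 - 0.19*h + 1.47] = -0.52*h - 0.19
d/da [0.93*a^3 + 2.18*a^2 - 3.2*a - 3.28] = 2.79*a^2 + 4.36*a - 3.2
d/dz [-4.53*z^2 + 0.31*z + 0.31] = 0.31 - 9.06*z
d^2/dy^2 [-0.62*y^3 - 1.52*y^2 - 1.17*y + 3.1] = -3.72*y - 3.04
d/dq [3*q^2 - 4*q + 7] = 6*q - 4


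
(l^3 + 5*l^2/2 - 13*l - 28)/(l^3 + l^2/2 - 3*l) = (2*l^2 + l - 28)/(l*(2*l - 3))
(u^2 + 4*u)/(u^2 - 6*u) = (u + 4)/(u - 6)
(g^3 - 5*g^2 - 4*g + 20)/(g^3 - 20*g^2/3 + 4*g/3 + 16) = 3*(g^2 - 3*g - 10)/(3*g^2 - 14*g - 24)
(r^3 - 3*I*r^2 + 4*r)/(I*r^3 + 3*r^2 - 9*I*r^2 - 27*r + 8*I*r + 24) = r*(r^2 - 3*I*r + 4)/(I*r^3 + 3*r^2 - 9*I*r^2 - 27*r + 8*I*r + 24)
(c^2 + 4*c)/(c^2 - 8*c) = (c + 4)/(c - 8)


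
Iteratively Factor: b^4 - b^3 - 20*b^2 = (b)*(b^3 - b^2 - 20*b) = b*(b - 5)*(b^2 + 4*b) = b*(b - 5)*(b + 4)*(b)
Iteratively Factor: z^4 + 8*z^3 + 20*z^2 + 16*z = (z + 2)*(z^3 + 6*z^2 + 8*z) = (z + 2)*(z + 4)*(z^2 + 2*z) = z*(z + 2)*(z + 4)*(z + 2)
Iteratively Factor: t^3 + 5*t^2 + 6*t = (t)*(t^2 + 5*t + 6) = t*(t + 3)*(t + 2)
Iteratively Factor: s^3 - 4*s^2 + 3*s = (s)*(s^2 - 4*s + 3) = s*(s - 3)*(s - 1)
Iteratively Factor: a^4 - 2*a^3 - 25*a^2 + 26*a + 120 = (a - 5)*(a^3 + 3*a^2 - 10*a - 24) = (a - 5)*(a + 2)*(a^2 + a - 12) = (a - 5)*(a - 3)*(a + 2)*(a + 4)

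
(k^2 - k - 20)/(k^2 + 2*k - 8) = (k - 5)/(k - 2)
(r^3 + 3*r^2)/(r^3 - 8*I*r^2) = (r + 3)/(r - 8*I)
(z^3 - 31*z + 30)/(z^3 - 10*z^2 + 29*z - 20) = (z + 6)/(z - 4)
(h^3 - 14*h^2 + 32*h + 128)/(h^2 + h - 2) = (h^2 - 16*h + 64)/(h - 1)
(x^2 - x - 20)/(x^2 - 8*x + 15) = (x + 4)/(x - 3)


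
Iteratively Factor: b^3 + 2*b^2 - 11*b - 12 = (b - 3)*(b^2 + 5*b + 4) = (b - 3)*(b + 4)*(b + 1)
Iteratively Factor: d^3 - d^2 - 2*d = (d)*(d^2 - d - 2) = d*(d + 1)*(d - 2)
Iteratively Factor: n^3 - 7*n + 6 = (n - 1)*(n^2 + n - 6) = (n - 2)*(n - 1)*(n + 3)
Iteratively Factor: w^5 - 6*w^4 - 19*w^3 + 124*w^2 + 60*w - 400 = (w - 5)*(w^4 - w^3 - 24*w^2 + 4*w + 80) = (w - 5)*(w - 2)*(w^3 + w^2 - 22*w - 40) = (w - 5)*(w - 2)*(w + 4)*(w^2 - 3*w - 10) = (w - 5)^2*(w - 2)*(w + 4)*(w + 2)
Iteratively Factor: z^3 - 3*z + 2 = (z + 2)*(z^2 - 2*z + 1) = (z - 1)*(z + 2)*(z - 1)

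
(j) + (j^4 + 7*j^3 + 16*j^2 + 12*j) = j^4 + 7*j^3 + 16*j^2 + 13*j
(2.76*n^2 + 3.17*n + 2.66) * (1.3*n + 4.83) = 3.588*n^3 + 17.4518*n^2 + 18.7691*n + 12.8478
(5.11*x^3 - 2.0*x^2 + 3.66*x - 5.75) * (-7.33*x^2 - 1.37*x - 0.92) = -37.4563*x^5 + 7.6593*x^4 - 28.789*x^3 + 38.9733*x^2 + 4.5103*x + 5.29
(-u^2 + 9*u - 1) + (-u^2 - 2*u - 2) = -2*u^2 + 7*u - 3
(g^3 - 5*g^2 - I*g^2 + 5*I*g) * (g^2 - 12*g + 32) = g^5 - 17*g^4 - I*g^4 + 92*g^3 + 17*I*g^3 - 160*g^2 - 92*I*g^2 + 160*I*g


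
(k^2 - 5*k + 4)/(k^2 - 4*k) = (k - 1)/k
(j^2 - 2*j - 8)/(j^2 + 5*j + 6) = (j - 4)/(j + 3)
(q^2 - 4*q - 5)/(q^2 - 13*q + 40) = (q + 1)/(q - 8)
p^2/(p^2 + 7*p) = p/(p + 7)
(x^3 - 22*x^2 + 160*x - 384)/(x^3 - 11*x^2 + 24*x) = (x^2 - 14*x + 48)/(x*(x - 3))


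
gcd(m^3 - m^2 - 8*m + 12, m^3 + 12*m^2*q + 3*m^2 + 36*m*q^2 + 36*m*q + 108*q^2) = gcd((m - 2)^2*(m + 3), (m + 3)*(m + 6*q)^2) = m + 3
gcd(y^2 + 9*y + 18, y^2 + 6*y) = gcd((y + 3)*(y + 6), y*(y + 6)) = y + 6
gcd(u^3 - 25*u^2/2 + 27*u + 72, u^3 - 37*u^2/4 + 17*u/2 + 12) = u - 8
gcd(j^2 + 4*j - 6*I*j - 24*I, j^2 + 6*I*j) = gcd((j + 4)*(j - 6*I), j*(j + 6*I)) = 1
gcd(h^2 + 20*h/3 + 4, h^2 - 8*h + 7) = 1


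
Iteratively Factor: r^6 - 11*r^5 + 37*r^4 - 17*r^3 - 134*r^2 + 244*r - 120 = (r - 2)*(r^5 - 9*r^4 + 19*r^3 + 21*r^2 - 92*r + 60) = (r - 2)*(r + 2)*(r^4 - 11*r^3 + 41*r^2 - 61*r + 30) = (r - 5)*(r - 2)*(r + 2)*(r^3 - 6*r^2 + 11*r - 6) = (r - 5)*(r - 2)*(r - 1)*(r + 2)*(r^2 - 5*r + 6) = (r - 5)*(r - 2)^2*(r - 1)*(r + 2)*(r - 3)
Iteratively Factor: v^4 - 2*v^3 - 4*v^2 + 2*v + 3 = (v + 1)*(v^3 - 3*v^2 - v + 3) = (v + 1)^2*(v^2 - 4*v + 3) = (v - 1)*(v + 1)^2*(v - 3)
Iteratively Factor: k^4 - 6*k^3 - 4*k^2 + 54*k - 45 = (k - 3)*(k^3 - 3*k^2 - 13*k + 15) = (k - 5)*(k - 3)*(k^2 + 2*k - 3) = (k - 5)*(k - 3)*(k - 1)*(k + 3)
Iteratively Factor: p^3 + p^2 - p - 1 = (p + 1)*(p^2 - 1) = (p + 1)^2*(p - 1)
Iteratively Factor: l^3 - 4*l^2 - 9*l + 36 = (l - 4)*(l^2 - 9) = (l - 4)*(l + 3)*(l - 3)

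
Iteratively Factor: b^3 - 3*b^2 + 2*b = (b - 1)*(b^2 - 2*b) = b*(b - 1)*(b - 2)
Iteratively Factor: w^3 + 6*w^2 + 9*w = (w + 3)*(w^2 + 3*w) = w*(w + 3)*(w + 3)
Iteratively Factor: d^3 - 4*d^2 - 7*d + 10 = (d - 5)*(d^2 + d - 2) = (d - 5)*(d - 1)*(d + 2)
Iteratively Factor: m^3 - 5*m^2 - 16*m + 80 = (m - 5)*(m^2 - 16) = (m - 5)*(m - 4)*(m + 4)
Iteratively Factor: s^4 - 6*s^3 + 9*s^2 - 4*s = (s - 1)*(s^3 - 5*s^2 + 4*s) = s*(s - 1)*(s^2 - 5*s + 4) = s*(s - 4)*(s - 1)*(s - 1)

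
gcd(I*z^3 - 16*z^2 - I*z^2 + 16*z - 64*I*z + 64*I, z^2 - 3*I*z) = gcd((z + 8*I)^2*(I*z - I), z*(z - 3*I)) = 1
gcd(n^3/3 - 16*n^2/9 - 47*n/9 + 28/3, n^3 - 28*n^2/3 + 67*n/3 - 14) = 1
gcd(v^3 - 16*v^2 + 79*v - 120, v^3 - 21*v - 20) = v - 5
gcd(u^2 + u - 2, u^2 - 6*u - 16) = u + 2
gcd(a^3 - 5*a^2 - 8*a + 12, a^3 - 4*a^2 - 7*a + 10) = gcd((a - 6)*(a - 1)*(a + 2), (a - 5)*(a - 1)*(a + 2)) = a^2 + a - 2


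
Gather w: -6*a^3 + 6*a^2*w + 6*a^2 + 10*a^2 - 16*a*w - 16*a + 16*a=-6*a^3 + 16*a^2 + w*(6*a^2 - 16*a)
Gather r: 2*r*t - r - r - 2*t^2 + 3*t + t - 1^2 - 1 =r*(2*t - 2) - 2*t^2 + 4*t - 2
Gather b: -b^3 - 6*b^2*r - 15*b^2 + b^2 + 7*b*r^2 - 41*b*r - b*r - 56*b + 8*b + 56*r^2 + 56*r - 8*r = -b^3 + b^2*(-6*r - 14) + b*(7*r^2 - 42*r - 48) + 56*r^2 + 48*r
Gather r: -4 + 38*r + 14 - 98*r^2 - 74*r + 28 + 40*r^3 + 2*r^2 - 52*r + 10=40*r^3 - 96*r^2 - 88*r + 48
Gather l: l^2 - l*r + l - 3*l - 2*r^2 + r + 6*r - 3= l^2 + l*(-r - 2) - 2*r^2 + 7*r - 3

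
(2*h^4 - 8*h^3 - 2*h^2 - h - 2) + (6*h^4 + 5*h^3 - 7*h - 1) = 8*h^4 - 3*h^3 - 2*h^2 - 8*h - 3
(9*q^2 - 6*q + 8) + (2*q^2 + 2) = 11*q^2 - 6*q + 10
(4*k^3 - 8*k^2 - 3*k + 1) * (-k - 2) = -4*k^4 + 19*k^2 + 5*k - 2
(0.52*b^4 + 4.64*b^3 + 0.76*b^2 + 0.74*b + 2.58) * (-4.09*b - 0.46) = -2.1268*b^5 - 19.2168*b^4 - 5.2428*b^3 - 3.3762*b^2 - 10.8926*b - 1.1868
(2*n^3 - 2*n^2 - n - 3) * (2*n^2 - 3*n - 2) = 4*n^5 - 10*n^4 + n^2 + 11*n + 6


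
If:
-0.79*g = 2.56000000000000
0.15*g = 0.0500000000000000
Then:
No Solution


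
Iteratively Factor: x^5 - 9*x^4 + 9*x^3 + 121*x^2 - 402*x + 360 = (x - 3)*(x^4 - 6*x^3 - 9*x^2 + 94*x - 120) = (x - 3)*(x - 2)*(x^3 - 4*x^2 - 17*x + 60) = (x - 5)*(x - 3)*(x - 2)*(x^2 + x - 12) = (x - 5)*(x - 3)^2*(x - 2)*(x + 4)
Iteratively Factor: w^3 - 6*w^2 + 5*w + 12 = (w - 4)*(w^2 - 2*w - 3) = (w - 4)*(w - 3)*(w + 1)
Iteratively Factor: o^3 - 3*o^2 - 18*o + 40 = (o - 5)*(o^2 + 2*o - 8) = (o - 5)*(o - 2)*(o + 4)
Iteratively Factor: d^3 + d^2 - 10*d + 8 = (d + 4)*(d^2 - 3*d + 2) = (d - 1)*(d + 4)*(d - 2)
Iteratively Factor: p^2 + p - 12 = (p + 4)*(p - 3)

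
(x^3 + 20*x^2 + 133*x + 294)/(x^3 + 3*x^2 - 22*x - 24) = (x^2 + 14*x + 49)/(x^2 - 3*x - 4)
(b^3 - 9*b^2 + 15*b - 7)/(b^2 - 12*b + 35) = (b^2 - 2*b + 1)/(b - 5)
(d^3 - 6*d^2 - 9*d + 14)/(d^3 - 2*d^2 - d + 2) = (d^2 - 5*d - 14)/(d^2 - d - 2)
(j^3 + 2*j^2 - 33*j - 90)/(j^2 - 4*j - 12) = (j^2 + 8*j + 15)/(j + 2)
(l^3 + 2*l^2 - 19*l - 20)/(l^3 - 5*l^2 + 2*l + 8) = (l + 5)/(l - 2)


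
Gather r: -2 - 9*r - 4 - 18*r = -27*r - 6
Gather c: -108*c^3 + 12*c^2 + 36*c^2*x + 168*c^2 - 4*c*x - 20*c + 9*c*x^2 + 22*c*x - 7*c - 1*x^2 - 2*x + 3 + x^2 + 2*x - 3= -108*c^3 + c^2*(36*x + 180) + c*(9*x^2 + 18*x - 27)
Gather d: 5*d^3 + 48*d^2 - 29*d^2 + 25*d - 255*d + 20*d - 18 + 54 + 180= 5*d^3 + 19*d^2 - 210*d + 216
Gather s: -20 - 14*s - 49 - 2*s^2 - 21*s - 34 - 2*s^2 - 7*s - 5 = -4*s^2 - 42*s - 108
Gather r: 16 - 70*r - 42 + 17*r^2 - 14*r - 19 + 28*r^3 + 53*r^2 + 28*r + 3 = 28*r^3 + 70*r^2 - 56*r - 42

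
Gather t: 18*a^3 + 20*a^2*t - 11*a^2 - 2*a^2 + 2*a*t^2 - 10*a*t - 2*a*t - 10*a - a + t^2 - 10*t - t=18*a^3 - 13*a^2 - 11*a + t^2*(2*a + 1) + t*(20*a^2 - 12*a - 11)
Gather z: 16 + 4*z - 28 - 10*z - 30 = -6*z - 42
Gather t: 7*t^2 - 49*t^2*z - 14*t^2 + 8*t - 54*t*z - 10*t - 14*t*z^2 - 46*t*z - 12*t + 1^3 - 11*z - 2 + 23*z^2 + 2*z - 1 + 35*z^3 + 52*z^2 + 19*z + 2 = t^2*(-49*z - 7) + t*(-14*z^2 - 100*z - 14) + 35*z^3 + 75*z^2 + 10*z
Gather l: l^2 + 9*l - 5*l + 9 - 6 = l^2 + 4*l + 3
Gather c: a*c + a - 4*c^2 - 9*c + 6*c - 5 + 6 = a - 4*c^2 + c*(a - 3) + 1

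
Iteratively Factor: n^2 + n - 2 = (n + 2)*(n - 1)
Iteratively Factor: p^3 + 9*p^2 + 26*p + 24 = (p + 3)*(p^2 + 6*p + 8) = (p + 2)*(p + 3)*(p + 4)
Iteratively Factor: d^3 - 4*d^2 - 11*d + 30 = (d + 3)*(d^2 - 7*d + 10) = (d - 2)*(d + 3)*(d - 5)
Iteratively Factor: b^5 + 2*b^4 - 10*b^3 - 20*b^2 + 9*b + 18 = (b - 1)*(b^4 + 3*b^3 - 7*b^2 - 27*b - 18) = (b - 1)*(b + 1)*(b^3 + 2*b^2 - 9*b - 18) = (b - 1)*(b + 1)*(b + 3)*(b^2 - b - 6) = (b - 1)*(b + 1)*(b + 2)*(b + 3)*(b - 3)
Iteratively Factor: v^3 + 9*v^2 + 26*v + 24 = (v + 4)*(v^2 + 5*v + 6) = (v + 2)*(v + 4)*(v + 3)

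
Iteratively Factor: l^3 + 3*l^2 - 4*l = (l)*(l^2 + 3*l - 4) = l*(l + 4)*(l - 1)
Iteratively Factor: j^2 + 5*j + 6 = (j + 3)*(j + 2)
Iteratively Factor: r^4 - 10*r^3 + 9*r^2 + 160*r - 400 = (r - 5)*(r^3 - 5*r^2 - 16*r + 80) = (r - 5)*(r + 4)*(r^2 - 9*r + 20) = (r - 5)*(r - 4)*(r + 4)*(r - 5)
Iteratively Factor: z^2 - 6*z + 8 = (z - 4)*(z - 2)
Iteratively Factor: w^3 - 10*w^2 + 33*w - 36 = (w - 4)*(w^2 - 6*w + 9) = (w - 4)*(w - 3)*(w - 3)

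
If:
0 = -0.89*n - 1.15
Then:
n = -1.29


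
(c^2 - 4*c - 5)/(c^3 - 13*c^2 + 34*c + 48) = (c - 5)/(c^2 - 14*c + 48)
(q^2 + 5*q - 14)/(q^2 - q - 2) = (q + 7)/(q + 1)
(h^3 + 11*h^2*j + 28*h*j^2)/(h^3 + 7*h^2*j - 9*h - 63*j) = h*(h + 4*j)/(h^2 - 9)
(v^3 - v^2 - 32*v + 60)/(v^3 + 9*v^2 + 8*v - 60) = (v - 5)/(v + 5)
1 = 1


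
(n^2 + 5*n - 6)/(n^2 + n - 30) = (n - 1)/(n - 5)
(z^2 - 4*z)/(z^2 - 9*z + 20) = z/(z - 5)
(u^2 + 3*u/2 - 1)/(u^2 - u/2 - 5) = (2*u - 1)/(2*u - 5)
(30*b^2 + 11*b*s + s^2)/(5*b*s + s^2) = (6*b + s)/s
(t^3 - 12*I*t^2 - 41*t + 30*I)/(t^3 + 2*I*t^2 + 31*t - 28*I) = (t^2 - 11*I*t - 30)/(t^2 + 3*I*t + 28)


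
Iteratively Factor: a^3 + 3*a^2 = (a + 3)*(a^2) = a*(a + 3)*(a)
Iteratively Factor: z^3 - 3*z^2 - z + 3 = (z - 3)*(z^2 - 1) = (z - 3)*(z - 1)*(z + 1)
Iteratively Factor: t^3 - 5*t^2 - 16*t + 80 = (t + 4)*(t^2 - 9*t + 20) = (t - 5)*(t + 4)*(t - 4)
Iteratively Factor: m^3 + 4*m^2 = (m)*(m^2 + 4*m) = m*(m + 4)*(m)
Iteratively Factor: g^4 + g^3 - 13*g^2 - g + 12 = (g - 1)*(g^3 + 2*g^2 - 11*g - 12) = (g - 3)*(g - 1)*(g^2 + 5*g + 4) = (g - 3)*(g - 1)*(g + 4)*(g + 1)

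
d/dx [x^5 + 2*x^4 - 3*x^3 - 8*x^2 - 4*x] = 5*x^4 + 8*x^3 - 9*x^2 - 16*x - 4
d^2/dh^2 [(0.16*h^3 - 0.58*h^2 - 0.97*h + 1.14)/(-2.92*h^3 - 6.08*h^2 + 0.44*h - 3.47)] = (-3.5527136788005e-15*h^7 + 15.571776*h^6 + 48.39024*h^5 + 10.610112*h^4 - 322.100912*h^3 - 433.9572*h^2 - 46.743312*h + 64.590556)/(24.897088*h^9 + 155.521536*h^8 + 312.570816*h^7 + 266.646032*h^6 + 322.53024*h^5 + 361.601952*h^4 + 49.695436*h^3 + 221.641392*h^2 - 15.893988*h + 41.781923)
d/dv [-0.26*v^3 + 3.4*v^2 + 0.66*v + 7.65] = -0.78*v^2 + 6.8*v + 0.66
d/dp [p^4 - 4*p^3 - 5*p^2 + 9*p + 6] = 4*p^3 - 12*p^2 - 10*p + 9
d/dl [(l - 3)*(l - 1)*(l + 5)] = 3*l^2 + 2*l - 17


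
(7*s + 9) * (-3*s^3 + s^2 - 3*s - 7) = -21*s^4 - 20*s^3 - 12*s^2 - 76*s - 63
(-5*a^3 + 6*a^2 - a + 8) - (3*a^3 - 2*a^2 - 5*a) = -8*a^3 + 8*a^2 + 4*a + 8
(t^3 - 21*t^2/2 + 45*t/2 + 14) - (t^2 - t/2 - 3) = t^3 - 23*t^2/2 + 23*t + 17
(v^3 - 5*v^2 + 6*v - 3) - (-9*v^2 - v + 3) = v^3 + 4*v^2 + 7*v - 6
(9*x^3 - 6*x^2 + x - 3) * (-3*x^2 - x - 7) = -27*x^5 + 9*x^4 - 60*x^3 + 50*x^2 - 4*x + 21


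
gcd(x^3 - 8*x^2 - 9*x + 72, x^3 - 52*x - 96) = x - 8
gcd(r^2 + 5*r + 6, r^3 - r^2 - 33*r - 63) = r + 3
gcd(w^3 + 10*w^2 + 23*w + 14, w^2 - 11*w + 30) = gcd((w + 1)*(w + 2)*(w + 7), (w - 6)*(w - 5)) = 1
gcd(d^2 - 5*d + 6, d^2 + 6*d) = 1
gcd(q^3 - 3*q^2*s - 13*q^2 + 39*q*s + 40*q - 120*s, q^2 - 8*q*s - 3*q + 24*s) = 1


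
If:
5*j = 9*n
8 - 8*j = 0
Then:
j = 1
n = 5/9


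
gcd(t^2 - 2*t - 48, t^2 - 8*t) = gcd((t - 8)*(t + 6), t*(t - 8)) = t - 8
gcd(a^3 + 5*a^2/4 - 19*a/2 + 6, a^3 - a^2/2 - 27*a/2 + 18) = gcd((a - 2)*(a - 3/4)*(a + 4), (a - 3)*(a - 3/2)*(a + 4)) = a + 4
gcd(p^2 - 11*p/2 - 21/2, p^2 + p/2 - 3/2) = p + 3/2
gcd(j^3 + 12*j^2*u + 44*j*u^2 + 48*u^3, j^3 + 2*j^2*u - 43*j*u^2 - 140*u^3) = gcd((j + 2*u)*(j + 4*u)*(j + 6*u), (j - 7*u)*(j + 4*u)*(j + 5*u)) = j + 4*u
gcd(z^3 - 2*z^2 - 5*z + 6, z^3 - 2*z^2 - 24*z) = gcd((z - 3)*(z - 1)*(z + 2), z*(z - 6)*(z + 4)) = 1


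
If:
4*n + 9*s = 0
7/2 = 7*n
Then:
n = 1/2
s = -2/9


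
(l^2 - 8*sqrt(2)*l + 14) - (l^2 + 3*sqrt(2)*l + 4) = -11*sqrt(2)*l + 10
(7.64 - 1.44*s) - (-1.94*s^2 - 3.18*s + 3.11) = 1.94*s^2 + 1.74*s + 4.53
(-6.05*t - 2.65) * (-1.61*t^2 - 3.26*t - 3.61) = 9.7405*t^3 + 23.9895*t^2 + 30.4795*t + 9.5665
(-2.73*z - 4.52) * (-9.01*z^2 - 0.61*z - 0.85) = 24.5973*z^3 + 42.3905*z^2 + 5.0777*z + 3.842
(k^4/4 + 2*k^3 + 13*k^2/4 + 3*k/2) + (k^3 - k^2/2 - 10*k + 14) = k^4/4 + 3*k^3 + 11*k^2/4 - 17*k/2 + 14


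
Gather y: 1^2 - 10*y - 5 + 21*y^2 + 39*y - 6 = 21*y^2 + 29*y - 10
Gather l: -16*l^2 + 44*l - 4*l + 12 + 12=-16*l^2 + 40*l + 24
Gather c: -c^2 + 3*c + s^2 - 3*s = -c^2 + 3*c + s^2 - 3*s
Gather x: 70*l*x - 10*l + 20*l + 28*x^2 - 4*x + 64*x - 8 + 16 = 10*l + 28*x^2 + x*(70*l + 60) + 8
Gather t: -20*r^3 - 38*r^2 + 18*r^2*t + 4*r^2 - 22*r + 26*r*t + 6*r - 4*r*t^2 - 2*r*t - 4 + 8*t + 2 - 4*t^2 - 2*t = -20*r^3 - 34*r^2 - 16*r + t^2*(-4*r - 4) + t*(18*r^2 + 24*r + 6) - 2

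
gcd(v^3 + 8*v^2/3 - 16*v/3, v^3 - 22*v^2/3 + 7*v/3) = v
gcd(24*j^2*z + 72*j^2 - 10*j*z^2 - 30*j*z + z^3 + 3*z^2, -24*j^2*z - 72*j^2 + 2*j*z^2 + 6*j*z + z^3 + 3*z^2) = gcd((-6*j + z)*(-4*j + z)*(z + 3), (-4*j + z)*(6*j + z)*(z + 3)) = -4*j*z - 12*j + z^2 + 3*z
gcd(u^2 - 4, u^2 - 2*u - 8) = u + 2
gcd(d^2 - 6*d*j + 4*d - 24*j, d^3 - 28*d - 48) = d + 4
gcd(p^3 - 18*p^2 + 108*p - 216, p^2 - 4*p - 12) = p - 6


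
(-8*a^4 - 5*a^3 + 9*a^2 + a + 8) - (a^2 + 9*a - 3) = -8*a^4 - 5*a^3 + 8*a^2 - 8*a + 11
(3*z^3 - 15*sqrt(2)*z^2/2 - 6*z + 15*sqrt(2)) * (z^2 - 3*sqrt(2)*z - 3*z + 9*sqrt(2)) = 3*z^5 - 33*sqrt(2)*z^4/2 - 9*z^4 + 39*z^3 + 99*sqrt(2)*z^3/2 - 117*z^2 + 33*sqrt(2)*z^2 - 99*sqrt(2)*z - 90*z + 270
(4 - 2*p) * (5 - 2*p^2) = 4*p^3 - 8*p^2 - 10*p + 20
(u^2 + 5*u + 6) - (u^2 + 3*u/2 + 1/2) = 7*u/2 + 11/2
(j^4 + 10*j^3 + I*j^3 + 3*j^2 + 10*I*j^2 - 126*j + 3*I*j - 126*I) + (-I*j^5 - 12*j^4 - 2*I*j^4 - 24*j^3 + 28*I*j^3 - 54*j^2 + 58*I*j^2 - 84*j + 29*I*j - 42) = -I*j^5 - 11*j^4 - 2*I*j^4 - 14*j^3 + 29*I*j^3 - 51*j^2 + 68*I*j^2 - 210*j + 32*I*j - 42 - 126*I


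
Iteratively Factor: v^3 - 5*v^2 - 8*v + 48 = (v - 4)*(v^2 - v - 12) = (v - 4)*(v + 3)*(v - 4)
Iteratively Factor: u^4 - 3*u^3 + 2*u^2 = (u)*(u^3 - 3*u^2 + 2*u) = u^2*(u^2 - 3*u + 2) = u^2*(u - 1)*(u - 2)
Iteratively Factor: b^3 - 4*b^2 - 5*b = (b + 1)*(b^2 - 5*b) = b*(b + 1)*(b - 5)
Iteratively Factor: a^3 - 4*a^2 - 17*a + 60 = (a - 5)*(a^2 + a - 12) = (a - 5)*(a + 4)*(a - 3)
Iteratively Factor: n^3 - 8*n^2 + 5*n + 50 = (n + 2)*(n^2 - 10*n + 25) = (n - 5)*(n + 2)*(n - 5)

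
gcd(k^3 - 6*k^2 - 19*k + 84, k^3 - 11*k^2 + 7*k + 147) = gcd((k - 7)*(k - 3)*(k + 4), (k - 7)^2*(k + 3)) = k - 7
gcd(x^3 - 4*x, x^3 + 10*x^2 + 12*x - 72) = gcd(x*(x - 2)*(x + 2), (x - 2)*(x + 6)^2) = x - 2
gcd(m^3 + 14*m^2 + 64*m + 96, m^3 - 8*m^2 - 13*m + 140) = m + 4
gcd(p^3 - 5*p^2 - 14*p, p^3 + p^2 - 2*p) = p^2 + 2*p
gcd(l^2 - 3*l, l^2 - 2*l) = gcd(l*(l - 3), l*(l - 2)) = l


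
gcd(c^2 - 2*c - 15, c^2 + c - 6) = c + 3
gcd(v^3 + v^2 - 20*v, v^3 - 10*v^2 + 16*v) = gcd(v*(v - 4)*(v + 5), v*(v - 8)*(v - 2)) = v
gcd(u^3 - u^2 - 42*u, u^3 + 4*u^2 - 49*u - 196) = u - 7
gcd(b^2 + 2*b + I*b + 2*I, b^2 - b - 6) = b + 2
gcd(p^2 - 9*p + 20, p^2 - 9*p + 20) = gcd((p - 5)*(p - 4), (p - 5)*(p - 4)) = p^2 - 9*p + 20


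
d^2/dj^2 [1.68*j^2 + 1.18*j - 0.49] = 3.36000000000000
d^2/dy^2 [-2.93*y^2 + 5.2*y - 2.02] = -5.86000000000000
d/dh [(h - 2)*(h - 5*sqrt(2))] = 2*h - 5*sqrt(2) - 2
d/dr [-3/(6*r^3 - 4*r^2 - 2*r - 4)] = 3*(9*r^2 - 4*r - 1)/(2*(-3*r^3 + 2*r^2 + r + 2)^2)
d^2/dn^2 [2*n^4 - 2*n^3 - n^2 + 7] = 24*n^2 - 12*n - 2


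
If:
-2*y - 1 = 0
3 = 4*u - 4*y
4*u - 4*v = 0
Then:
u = 1/4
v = 1/4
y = -1/2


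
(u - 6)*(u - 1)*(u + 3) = u^3 - 4*u^2 - 15*u + 18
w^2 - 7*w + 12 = (w - 4)*(w - 3)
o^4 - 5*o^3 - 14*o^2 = o^2*(o - 7)*(o + 2)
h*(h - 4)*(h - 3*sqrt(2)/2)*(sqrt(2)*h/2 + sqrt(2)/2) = sqrt(2)*h^4/2 - 3*sqrt(2)*h^3/2 - 3*h^3/2 - 2*sqrt(2)*h^2 + 9*h^2/2 + 6*h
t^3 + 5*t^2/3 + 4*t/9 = t*(t + 1/3)*(t + 4/3)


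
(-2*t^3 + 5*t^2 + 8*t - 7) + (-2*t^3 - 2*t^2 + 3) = -4*t^3 + 3*t^2 + 8*t - 4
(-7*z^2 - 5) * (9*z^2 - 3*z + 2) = -63*z^4 + 21*z^3 - 59*z^2 + 15*z - 10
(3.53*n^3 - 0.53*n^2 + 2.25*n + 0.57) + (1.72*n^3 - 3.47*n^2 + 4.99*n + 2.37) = 5.25*n^3 - 4.0*n^2 + 7.24*n + 2.94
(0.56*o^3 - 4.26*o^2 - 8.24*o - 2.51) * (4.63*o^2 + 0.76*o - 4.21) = 2.5928*o^5 - 19.2982*o^4 - 43.7464*o^3 + 0.0509000000000022*o^2 + 32.7828*o + 10.5671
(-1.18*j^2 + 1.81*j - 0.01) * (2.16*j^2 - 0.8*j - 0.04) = -2.5488*j^4 + 4.8536*j^3 - 1.4224*j^2 - 0.0644*j + 0.0004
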